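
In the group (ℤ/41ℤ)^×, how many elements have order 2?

1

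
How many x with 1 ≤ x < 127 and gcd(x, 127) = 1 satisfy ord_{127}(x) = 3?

2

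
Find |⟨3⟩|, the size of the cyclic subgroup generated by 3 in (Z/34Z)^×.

16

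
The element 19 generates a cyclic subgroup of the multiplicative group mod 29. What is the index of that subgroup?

1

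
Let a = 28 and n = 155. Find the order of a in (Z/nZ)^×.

60

The order of 28 must divide φ(155) = φ(5·31) = (5−1)·(31−1) = 4·30 = 120 = 2^3 · 3 · 5.
Divisors of 120: 1, 2, 3, 4, 5, 6, 8, 10, 12, 15, 20, 24, 30, 40, 60, 120.
Check 28^d mod 155 for each divisor in increasing order:
28^1 ≡ 28 (mod 155)
28^2 ≡ 9 (mod 155)
28^3 ≡ 97 (mod 155)
28^4 ≡ 81 (mod 155)
28^5 ≡ 98 (mod 155)
28^6 ≡ 109 (mod 155)
28^8 ≡ 51 (mod 155)
28^10 ≡ 149 (mod 155)
28^12 ≡ 101 (mod 155)
28^15 ≡ 32 (mod 155)
28^20 ≡ 36 (mod 155)
28^24 ≡ 126 (mod 155)
28^30 ≡ 94 (mod 155)
28^40 ≡ 56 (mod 155)
28^60 ≡ 1 (mod 155) ✓
Hence ord(28) = 60.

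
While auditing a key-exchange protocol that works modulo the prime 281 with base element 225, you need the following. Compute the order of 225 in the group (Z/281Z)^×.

The order of 225 must divide φ(281) = 281 − 1 = 280 = 2^3 · 5 · 7.
Divisors of 280: 1, 2, 4, 5, 7, 8, 10, 14, 20, 28, 35, 40, 56, 70, 140, 280.
Check 225^d mod 281 for each divisor in increasing order:
225^1 ≡ 225 (mod 281)
225^2 ≡ 45 (mod 281)
225^4 ≡ 58 (mod 281)
225^5 ≡ 124 (mod 281)
225^7 ≡ 241 (mod 281)
225^8 ≡ 273 (mod 281)
225^10 ≡ 202 (mod 281)
225^14 ≡ 195 (mod 281)
225^20 ≡ 59 (mod 281)
225^28 ≡ 90 (mod 281)
225^35 ≡ 53 (mod 281)
225^40 ≡ 109 (mod 281)
225^56 ≡ 232 (mod 281)
225^70 ≡ 280 (mod 281)
225^140 ≡ 1 (mod 281) ✓
Therefore the multiplicative order of 225 modulo 281 is 140.

140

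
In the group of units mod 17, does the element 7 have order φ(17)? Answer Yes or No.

φ(17) = 17 − 1 = 16 = 2^4.
Test 7^(16/q) mod 17 for each prime factor q of 16:
7^8 ≡ 16 (mod 17)  [q = 2: ≢ 1 ✓]
All checks pass, so 7 has order 16 and is a primitive root modulo 17.

Yes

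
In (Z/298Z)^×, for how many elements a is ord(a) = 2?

φ(298) = φ(2)·φ(149) = 1·148 = 148 = 2^2 · 37.
In a cyclic group of order 148, there are φ(d) elements of order d for each divisor d of 148, and zero for non-divisors.
2 | 148, and φ(2) = 2 − 1 = 1.

1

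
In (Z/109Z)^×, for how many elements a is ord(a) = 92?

φ(109) = 109 − 1 = 108 = 2^2 · 3^3.
(Z/109Z)^× is cyclic (|G| = 108); a cyclic group of order m has exactly φ(d) elements of each order d | m, and none otherwise.
Here 108 is not a multiple of 92, so there are no elements of order 92.

0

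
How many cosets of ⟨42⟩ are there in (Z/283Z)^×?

6

The order of 42 must divide φ(283) = 283 − 1 = 282 = 2 · 3 · 47.
Divisors of 282: 1, 2, 3, 6, 47, 94, 141, 282.
Test each divisor d:
42^1 ≡ 42 (mod 283)
42^2 ≡ 66 (mod 283)
42^3 ≡ 225 (mod 283)
42^6 ≡ 251 (mod 283)
42^47 ≡ 1 (mod 283) ✓
Thus |⟨42⟩| = ord(42) = 47.
[(Z/283Z)^× : ⟨42⟩] = 282/47 = 6.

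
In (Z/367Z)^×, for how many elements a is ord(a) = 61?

60

φ(367) = 367 − 1 = 366 = 2 · 3 · 61.
In a cyclic group of order 366, there are φ(d) elements of order d for each divisor d of 366, and zero for non-divisors.
61 | 366, and φ(61) = 61 − 1 = 60.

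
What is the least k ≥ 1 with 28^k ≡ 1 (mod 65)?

12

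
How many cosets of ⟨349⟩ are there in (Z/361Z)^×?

6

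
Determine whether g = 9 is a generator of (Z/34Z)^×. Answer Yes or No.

φ(34) = φ(2)·φ(17) = 1·16 = 16 = 2^4.
9 is a primitive root mod 34 iff 9^(φ(34)/q) ≢ 1 for every prime q | φ(34), i.e. q ∈ {2}.
9^8 ≡ 1 (mod 34)  [q = 2: ≡ 1 ✗]
Since 9^8 ≡ 1, the order of 9 divides 8 < 16, so 9 is not a primitive root.

No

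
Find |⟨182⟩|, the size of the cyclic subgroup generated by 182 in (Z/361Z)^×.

57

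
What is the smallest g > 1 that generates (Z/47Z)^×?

5

φ(47) = 47 − 1 = 46 = 2 · 23.
g is a primitive root iff g^(46/q) ≢ 1 (mod 47) for each prime q ∈ {2, 23}.
g = 2: 2^23 ≡ 1 — hits 1, so not a primitive root.
g = 3: 3^23 ≡ 1 — hits 1, so not a primitive root.
g = 4: 4^23 ≡ 1 — hits 1, so not a primitive root.
g = 5: 5^23 ≡ 46; 5^2 ≡ 25 — none is 1, so 5 is a primitive root.
So 5 is the smallest generator of (Z/47Z)^×.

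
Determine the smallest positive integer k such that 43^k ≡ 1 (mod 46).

22

Since 43 ∈ (Z/46Z)^×, its order divides φ(46) = φ(2)·φ(23) = 1·22 = 22 = 2 · 11.
Divisors of 22: 1, 2, 11, 22.
Evaluate successive powers at the divisors of 22:
43^1 ≡ 43
43^2 ≡ 9
43^11 ≡ 45
43^22 ≡ 1
The smallest such exponent is 22, so the order of 43 is 22.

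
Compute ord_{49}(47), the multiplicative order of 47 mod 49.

Since 47 ∈ (Z/49Z)^×, its order divides φ(49) = φ(7^2) = 7·(7−1) = 42 = 2 · 3 · 7.
Divisors of 42: 1, 2, 3, 6, 7, 14, 21, 42.
Check 47^d mod 49 for each divisor in increasing order:
47^1 ≡ 47 (mod 49)
47^2 ≡ 4 (mod 49)
47^3 ≡ 41 (mod 49)
47^6 ≡ 15 (mod 49)
47^7 ≡ 19 (mod 49)
47^14 ≡ 18 (mod 49)
47^21 ≡ 48 (mod 49)
47^42 ≡ 1 (mod 49) ✓
Therefore the multiplicative order of 47 modulo 49 is 42.

42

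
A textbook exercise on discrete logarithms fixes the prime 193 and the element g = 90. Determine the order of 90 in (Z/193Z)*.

ord(90) | φ(193) = 193 − 1 = 192 = 2^6 · 3.
Divisors of 192: 1, 2, 3, 4, 6, 8, 12, 16, 24, 32, 48, 64, 96, 192.
Compute 90^d (mod 193) for the divisors d until we hit 1:
90^1 ≡ 90
90^2 ≡ 187
90^3 ≡ 39
90^4 ≡ 36
90^6 ≡ 170
90^8 ≡ 138
90^12 ≡ 143
90^16 ≡ 130
90^24 ≡ 184
90^32 ≡ 109
90^48 ≡ 81
90^64 ≡ 108
90^96 ≡ 192
90^192 ≡ 1
So ord_193(90) = 192.

192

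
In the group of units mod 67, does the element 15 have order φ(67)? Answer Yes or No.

No

φ(67) = 67 − 1 = 66 = 2 · 3 · 11.
An element g generates (Z/67Z)^× iff g^(66/q) ≢ 1 (mod 67) for each prime q ∈ {2, 3, 11}.
15^33 ≡ 1 (mod 67)  [q = 2: ≡ 1 ✗]
15^22 ≡ 1 (mod 67)  [q = 3: ≡ 1 ✗]
15^6 ≡ 22 (mod 67)  [q = 11: ≢ 1 ✓]
The check at q = 2 fails, so 15 generates a proper subgroup.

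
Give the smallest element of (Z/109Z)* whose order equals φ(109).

6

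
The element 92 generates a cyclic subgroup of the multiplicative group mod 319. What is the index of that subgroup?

By Lagrange's theorem, ord_319(92) divides φ(319) = φ(11·29) = (11−1)·(29−1) = 10·28 = 280 = 2^3 · 5 · 7.
Divisors of 280: 1, 2, 4, 5, 7, 8, 10, 14, 20, 28, 35, 40, 56, 70, 140, 280.
Compute 92^d (mod 319) for the divisors d until we hit 1:
92^1 ≡ 92
92^2 ≡ 170
92^4 ≡ 190
92^5 ≡ 254
92^7 ≡ 115
92^8 ≡ 53
92^10 ≡ 78
92^14 ≡ 146
92^20 ≡ 23
92^28 ≡ 262
92^35 ≡ 144
92^40 ≡ 210
92^56 ≡ 59
92^70 ≡ 1
So ord_319(92) = 70, hence |⟨92⟩| = 70.
[(Z/319Z)^× : ⟨92⟩] = 280/70 = 4.

4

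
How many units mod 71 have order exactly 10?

φ(71) = 71 − 1 = 70 = 2 · 5 · 7.
(Z/71Z)^× is cyclic (|G| = 70); a cyclic group of order m has exactly φ(d) elements of each order d | m, and none otherwise.
10 = 2 · 5 divides 70, and φ(10) = 4.

4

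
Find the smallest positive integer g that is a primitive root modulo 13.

2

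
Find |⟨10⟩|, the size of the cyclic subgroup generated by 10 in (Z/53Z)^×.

The order of 10 must divide φ(53) = 53 − 1 = 52 = 2^2 · 13.
Divisors of 52: 1, 2, 4, 13, 26, 52.
Check 10^d mod 53 for each divisor in increasing order:
10^1 ≡ 10
10^2 ≡ 47
10^4 ≡ 36
10^13 ≡ 1
Hence ord(10) = 13.

13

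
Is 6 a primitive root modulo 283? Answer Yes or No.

No

φ(283) = 283 − 1 = 282 = 2 · 3 · 47.
An element g generates (Z/283Z)^× iff g^(282/q) ≢ 1 (mod 283) for each prime q ∈ {2, 3, 47}.
6^141 ≡ 1 (mod 283)  [q = 2: ≡ 1 ✗]
6^94 ≡ 238 (mod 283)  [q = 3: ≢ 1 ✓]
6^6 ≡ 244 (mod 283)  [q = 47: ≢ 1 ✓]
The check at q = 2 fails, so 6 generates a proper subgroup.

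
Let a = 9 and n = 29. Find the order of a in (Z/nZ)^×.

By Lagrange's theorem, ord_29(9) divides φ(29) = 29 − 1 = 28 = 2^2 · 7.
Divisors of 28: 1, 2, 4, 7, 14, 28.
Evaluate successive powers at the divisors of 28:
9^1 ≡ 9 (mod 29)
9^2 ≡ 23 (mod 29)
9^4 ≡ 7 (mod 29)
9^7 ≡ 28 (mod 29)
9^14 ≡ 1 (mod 29) ✓
Therefore the multiplicative order of 9 modulo 29 is 14.

14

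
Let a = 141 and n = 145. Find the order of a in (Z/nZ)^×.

The order of 141 must divide φ(145) = φ(5·29) = (5−1)·(29−1) = 4·28 = 112 = 2^4 · 7.
Divisors of 112: 1, 2, 4, 7, 8, 14, 16, 28, 56, 112.
Test each divisor d:
141^1 ≡ 141 (mod 145)
141^2 ≡ 16 (mod 145)
141^4 ≡ 111 (mod 145)
141^7 ≡ 1 (mod 145) ✓
So ord_145(141) = 7.

7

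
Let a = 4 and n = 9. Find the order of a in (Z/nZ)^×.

By Lagrange's theorem, ord_9(4) divides φ(9) = φ(3^2) = 3·(3−1) = 6 = 2 · 3.
Divisors of 6: 1, 2, 3, 6.
Evaluate successive powers at the divisors of 6:
4^1 ≡ 4 (mod 9)
4^2 ≡ 7 (mod 9)
4^3 ≡ 1 (mod 9) ✓
Therefore the multiplicative order of 4 modulo 9 is 3.

3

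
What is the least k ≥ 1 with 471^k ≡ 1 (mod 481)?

ord(471) | φ(481) = φ(13·37) = (13−1)·(37−1) = 12·36 = 432 = 2^4 · 3^3.
Divisors of 432: 1, 2, 3, 4, 6, 8, 9, 12, 16, 18, 24, 27, 36, 48, 54, 72, 108, 144, 216, 432.
Compute 471^d (mod 481) for the divisors d until we hit 1:
471^1 ≡ 471 (mod 481)
471^2 ≡ 100 (mod 481)
471^3 ≡ 443 (mod 481)
471^4 ≡ 380 (mod 481)
471^6 ≡ 1 (mod 481) ✓
So ord_481(471) = 6.

6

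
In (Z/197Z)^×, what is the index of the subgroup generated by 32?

1

The order of 32 must divide φ(197) = 197 − 1 = 196 = 2^2 · 7^2.
Divisors of 196: 1, 2, 4, 7, 14, 28, 49, 98, 196.
Compute 32^d (mod 197) for the divisors d until we hit 1:
32^1 ≡ 32 (mod 197)
32^2 ≡ 39 (mod 197)
32^4 ≡ 142 (mod 197)
32^7 ≡ 113 (mod 197)
32^14 ≡ 161 (mod 197)
32^28 ≡ 114 (mod 197)
32^49 ≡ 183 (mod 197)
32^98 ≡ 196 (mod 197)
32^196 ≡ 1 (mod 197) ✓
The order of 32 is 196, so the subgroup it generates has 196 elements.
The index is φ(197) / ord(32) = 196 / 196 = 1.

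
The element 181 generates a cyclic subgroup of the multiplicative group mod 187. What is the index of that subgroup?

2

Since 181 ∈ (Z/187Z)^×, its order divides φ(187) = φ(11·17) = (11−1)·(17−1) = 10·16 = 160 = 2^5 · 5.
Divisors of 160: 1, 2, 4, 5, 8, 10, 16, 20, 32, 40, 80, 160.
Evaluate successive powers at the divisors of 160:
181^1 ≡ 181 (mod 187)
181^2 ≡ 36 (mod 187)
181^4 ≡ 174 (mod 187)
181^5 ≡ 78 (mod 187)
181^8 ≡ 169 (mod 187)
181^10 ≡ 100 (mod 187)
181^16 ≡ 137 (mod 187)
181^20 ≡ 89 (mod 187)
181^32 ≡ 69 (mod 187)
181^40 ≡ 67 (mod 187)
181^80 ≡ 1 (mod 187) ✓
The order of 181 is 80, so the subgroup it generates has 80 elements.
Index = |(Z/187Z)^×| / |⟨181⟩| = 160 / 80 = 2.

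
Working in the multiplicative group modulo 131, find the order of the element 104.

By Lagrange's theorem, ord_131(104) divides φ(131) = 131 − 1 = 130 = 2 · 5 · 13.
Divisors of 130: 1, 2, 5, 10, 13, 26, 65, 130.
Evaluate successive powers at the divisors of 130:
104^1 ≡ 104
104^2 ≡ 74
104^5 ≡ 47
104^10 ≡ 113
104^13 ≡ 70
104^26 ≡ 53
104^65 ≡ 130
104^130 ≡ 1
Hence ord(104) = 130.

130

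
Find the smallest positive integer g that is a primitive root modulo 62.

φ(62) = φ(2)·φ(31) = 1·30 = 30 = 2 · 3 · 5.
g is a primitive root iff g^(30/q) ≢ 1 (mod 62) for each prime q ∈ {2, 3, 5}.
g = 2: gcd(2, 62) = 2 > 1, not a unit — skip.
g = 3: 3^15 ≡ 61; 3^10 ≡ 25; 3^6 ≡ 47 — none is 1, so 3 is a primitive root.
So 3 is the smallest generator of (Z/62Z)^×.

3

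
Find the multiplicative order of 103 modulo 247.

ord(103) | φ(247) = φ(13·19) = (13−1)·(19−1) = 12·18 = 216 = 2^3 · 3^3.
Divisors of 216: 1, 2, 3, 4, 6, 8, 9, 12, 18, 24, 27, 36, 54, 72, 108, 216.
Compute 103^d (mod 247) for the divisors d until we hit 1:
103^1 ≡ 103 (mod 247)
103^2 ≡ 235 (mod 247)
103^3 ≡ 246 (mod 247)
103^4 ≡ 144 (mod 247)
103^6 ≡ 1 (mod 247) ✓
So ord_247(103) = 6.

6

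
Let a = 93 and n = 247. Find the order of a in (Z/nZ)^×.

By Lagrange's theorem, ord_247(93) divides φ(247) = φ(13·19) = (13−1)·(19−1) = 12·18 = 216 = 2^3 · 3^3.
Divisors of 216: 1, 2, 3, 4, 6, 8, 9, 12, 18, 24, 27, 36, 54, 72, 108, 216.
Check 93^d mod 247 for each divisor in increasing order:
93^1 ≡ 93
93^2 ≡ 4
93^3 ≡ 125
93^4 ≡ 16
93^6 ≡ 64
93^8 ≡ 9
93^9 ≡ 96
93^12 ≡ 144
93^18 ≡ 77
93^24 ≡ 235
93^27 ≡ 229
93^36 ≡ 1
So ord_247(93) = 36.

36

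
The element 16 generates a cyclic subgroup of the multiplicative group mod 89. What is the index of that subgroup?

8

By Lagrange's theorem, ord_89(16) divides φ(89) = 89 − 1 = 88 = 2^3 · 11.
Divisors of 88: 1, 2, 4, 8, 11, 22, 44, 88.
Compute 16^d (mod 89) for the divisors d until we hit 1:
16^1 ≡ 16 (mod 89)
16^2 ≡ 78 (mod 89)
16^4 ≡ 32 (mod 89)
16^8 ≡ 45 (mod 89)
16^11 ≡ 1 (mod 89) ✓
The order of 16 is 11, so the subgroup it generates has 11 elements.
[(Z/89Z)^× : ⟨16⟩] = 88/11 = 8.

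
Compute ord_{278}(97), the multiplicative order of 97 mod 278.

6

Since 97 ∈ (Z/278Z)^×, its order divides φ(278) = φ(2)·φ(139) = 1·138 = 138 = 2 · 3 · 23.
Divisors of 138: 1, 2, 3, 6, 23, 46, 69, 138.
Evaluate successive powers at the divisors of 138:
97^1 ≡ 97 (mod 278)
97^2 ≡ 235 (mod 278)
97^3 ≡ 277 (mod 278)
97^6 ≡ 1 (mod 278) ✓
Hence ord(97) = 6.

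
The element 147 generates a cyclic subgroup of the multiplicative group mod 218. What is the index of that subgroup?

12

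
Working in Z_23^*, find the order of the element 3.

11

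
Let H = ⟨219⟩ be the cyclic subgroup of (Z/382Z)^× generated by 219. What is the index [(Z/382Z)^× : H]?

1

The order of 219 must divide φ(382) = φ(2)·φ(191) = 1·190 = 190 = 2 · 5 · 19.
Divisors of 190: 1, 2, 5, 10, 19, 38, 95, 190.
Compute 219^d (mod 382) for the divisors d until we hit 1:
219^1 ≡ 219
219^2 ≡ 211
219^5 ≡ 313
219^10 ≡ 177
219^19 ≡ 7
219^38 ≡ 49
219^95 ≡ 381
219^190 ≡ 1
Thus |⟨219⟩| = ord(219) = 190.
[(Z/382Z)^× : ⟨219⟩] = 190/190 = 1.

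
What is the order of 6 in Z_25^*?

The order of 6 must divide φ(25) = φ(5^2) = 5·(5−1) = 20 = 2^2 · 5.
Divisors of 20: 1, 2, 4, 5, 10, 20.
Check 6^d mod 25 for each divisor in increasing order:
6^1 ≡ 6
6^2 ≡ 11
6^4 ≡ 21
6^5 ≡ 1
Therefore the multiplicative order of 6 modulo 25 is 5.

5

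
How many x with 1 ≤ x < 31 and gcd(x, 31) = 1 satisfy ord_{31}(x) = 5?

φ(31) = 31 − 1 = 30 = 2 · 3 · 5.
(Z/31Z)^× is cyclic (|G| = 30); a cyclic group of order m has exactly φ(d) elements of each order d | m, and none otherwise.
5 | 30, and φ(5) = 5 − 1 = 4.

4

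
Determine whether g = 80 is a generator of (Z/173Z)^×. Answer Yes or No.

No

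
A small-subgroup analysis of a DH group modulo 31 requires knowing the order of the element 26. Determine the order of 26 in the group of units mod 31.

6

The order of 26 must divide φ(31) = 31 − 1 = 30 = 2 · 3 · 5.
Divisors of 30: 1, 2, 3, 5, 6, 10, 15, 30.
Compute 26^d (mod 31) for the divisors d until we hit 1:
26^1 ≡ 26 (mod 31)
26^2 ≡ 25 (mod 31)
26^3 ≡ 30 (mod 31)
26^5 ≡ 6 (mod 31)
26^6 ≡ 1 (mod 31) ✓
The smallest such exponent is 6, so the order of 26 is 6.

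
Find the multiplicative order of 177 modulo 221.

16

Since 177 ∈ (Z/221Z)^×, its order divides φ(221) = φ(13·17) = (13−1)·(17−1) = 12·16 = 192 = 2^6 · 3.
Divisors of 192: 1, 2, 3, 4, 6, 8, 12, 16, 24, 32, 48, 64, 96, 192.
Compute 177^d (mod 221) for the divisors d until we hit 1:
177^1 ≡ 177 (mod 221)
177^2 ≡ 168 (mod 221)
177^3 ≡ 122 (mod 221)
177^4 ≡ 157 (mod 221)
177^6 ≡ 77 (mod 221)
177^8 ≡ 118 (mod 221)
177^12 ≡ 183 (mod 221)
177^16 ≡ 1 (mod 221) ✓
Hence ord(177) = 16.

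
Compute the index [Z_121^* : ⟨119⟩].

2

By Lagrange's theorem, ord_121(119) divides φ(121) = φ(11^2) = 11·(11−1) = 110 = 2 · 5 · 11.
Divisors of 110: 1, 2, 5, 10, 11, 22, 55, 110.
Check 119^d mod 121 for each divisor in increasing order:
119^1 ≡ 119 (mod 121)
119^2 ≡ 4 (mod 121)
119^5 ≡ 89 (mod 121)
119^10 ≡ 56 (mod 121)
119^11 ≡ 9 (mod 121)
119^22 ≡ 81 (mod 121)
119^55 ≡ 1 (mod 121) ✓
The order of 119 is 55, so the subgroup it generates has 55 elements.
Index = |(Z/121Z)^×| / |⟨119⟩| = 110 / 55 = 2.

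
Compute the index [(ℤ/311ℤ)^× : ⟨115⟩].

1

The order of 115 must divide φ(311) = 311 − 1 = 310 = 2 · 5 · 31.
Divisors of 310: 1, 2, 5, 10, 31, 62, 155, 310.
Test each divisor d:
115^1 ≡ 115
115^2 ≡ 163
115^5 ≡ 171
115^10 ≡ 7
115^31 ≡ 259
115^62 ≡ 216
115^155 ≡ 310
115^310 ≡ 1
The order of 115 is 310, so the subgroup it generates has 310 elements.
[(Z/311Z)^× : ⟨115⟩] = 310/310 = 1.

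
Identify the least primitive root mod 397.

5

φ(397) = 397 − 1 = 396 = 2^2 · 3^2 · 11.
g is a primitive root iff g^(396/q) ≢ 1 (mod 397) for each prime q ∈ {2, 3, 11}.
g = 2: 2^198 ≡ 396; 2^132 ≡ 1 — hits 1, so not a primitive root.
g = 3: 3^198 ≡ 1 — hits 1, so not a primitive root.
g = 4: 4^198 ≡ 1 — hits 1, so not a primitive root.
g = 5: 5^198 ≡ 396; 5^132 ≡ 362; 5^36 ≡ 290 — none is 1, so 5 is a primitive root.
Hence the least primitive root of 397 is 5.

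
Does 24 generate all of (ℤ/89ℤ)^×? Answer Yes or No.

Yes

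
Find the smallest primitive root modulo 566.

φ(566) = φ(2)·φ(283) = 1·282 = 282 = 2 · 3 · 47.
Test candidates g = 2, 3, … against the prime factors q ∈ {2, 3, 47} of φ(566): g is a generator iff g^(282/q) ≢ 1 for every such q.
g = 2: gcd(2, 566) = 2 > 1, not a unit — skip.
g = 3: 3^141 ≡ 565; 3^94 ≡ 521; 3^6 ≡ 163 — none is 1, so 3 is a primitive root.
Hence the least primitive root of 566 is 3.

3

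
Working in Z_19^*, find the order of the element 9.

By Lagrange's theorem, ord_19(9) divides φ(19) = 19 − 1 = 18 = 2 · 3^2.
Divisors of 18: 1, 2, 3, 6, 9, 18.
Check 9^d mod 19 for each divisor in increasing order:
9^1 ≡ 9 (mod 19)
9^2 ≡ 5 (mod 19)
9^3 ≡ 7 (mod 19)
9^6 ≡ 11 (mod 19)
9^9 ≡ 1 (mod 19) ✓
Hence ord(9) = 9.

9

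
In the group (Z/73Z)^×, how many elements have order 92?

0

φ(73) = 73 − 1 = 72 = 2^3 · 3^2.
In a cyclic group of order 72, there are φ(d) elements of order d for each divisor d of 72, and zero for non-divisors.
92 does not divide 72, so no element of (Z/73Z)^× has order 92.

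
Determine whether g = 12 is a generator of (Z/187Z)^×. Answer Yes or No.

No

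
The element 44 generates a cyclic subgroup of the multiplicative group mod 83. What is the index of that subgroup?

2

By Lagrange's theorem, ord_83(44) divides φ(83) = 83 − 1 = 82 = 2 · 41.
Divisors of 82: 1, 2, 41, 82.
Compute 44^d (mod 83) for the divisors d until we hit 1:
44^1 ≡ 44 (mod 83)
44^2 ≡ 27 (mod 83)
44^41 ≡ 1 (mod 83) ✓
Thus |⟨44⟩| = ord(44) = 41.
The index is φ(83) / ord(44) = 82 / 41 = 2.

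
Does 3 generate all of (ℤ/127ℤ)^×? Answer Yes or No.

φ(127) = 127 − 1 = 126 = 2 · 3^2 · 7.
Test 3^(126/q) mod 127 for each prime factor q of 126:
3^63 ≡ 126 (mod 127)  [q = 2: ≢ 1 ✓]
3^42 ≡ 107 (mod 127)  [q = 3: ≢ 1 ✓]
3^18 ≡ 4 (mod 127)  [q = 7: ≢ 1 ✓]
Every test exponent gives a nontrivial residue, hence 3 generates the full group.

Yes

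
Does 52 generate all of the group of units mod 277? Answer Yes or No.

No

φ(277) = 277 − 1 = 276 = 2^2 · 3 · 23.
Test 52^(276/q) mod 277 for each prime factor q of 276:
52^138 ≡ 1 (mod 277)  [q = 2: ≡ 1 ✗]
52^92 ≡ 1 (mod 277)  [q = 3: ≡ 1 ✗]
52^12 ≡ 69 (mod 277)  [q = 23: ≢ 1 ✓]
52^138 ≡ 1 shows ord(52) | 138, strictly less than φ(277); not a primitive root.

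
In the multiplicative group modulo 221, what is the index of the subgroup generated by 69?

The order of 69 must divide φ(221) = φ(13·17) = (13−1)·(17−1) = 12·16 = 192 = 2^6 · 3.
Divisors of 192: 1, 2, 3, 4, 6, 8, 12, 16, 24, 32, 48, 64, 96, 192.
Evaluate successive powers at the divisors of 192:
69^1 ≡ 69 (mod 221)
69^2 ≡ 120 (mod 221)
69^3 ≡ 103 (mod 221)
69^4 ≡ 35 (mod 221)
69^6 ≡ 1 (mod 221) ✓
So ord_221(69) = 6, hence |⟨69⟩| = 6.
The index is φ(221) / ord(69) = 192 / 6 = 32.

32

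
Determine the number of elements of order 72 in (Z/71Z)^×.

φ(71) = 71 − 1 = 70 = 2 · 5 · 7.
Since (Z/71Z)^× is cyclic of order 70, the number of elements of order d is φ(d) when d | 70 and 0 otherwise.
72 does not divide 70, so no element of (Z/71Z)^× has order 72.

0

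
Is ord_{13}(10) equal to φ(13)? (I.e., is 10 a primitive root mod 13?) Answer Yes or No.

φ(13) = 13 − 1 = 12 = 2^2 · 3.
It suffices to check that the order of 10 is not a proper divisor of 12: compute 10^(12/q) for q ∈ {2, 3}.
10^6 ≡ 1 (mod 13)  [q = 2: ≡ 1 ✗]
10^4 ≡ 3 (mod 13)  [q = 3: ≢ 1 ✓]
10^6 ≡ 1 shows ord(10) | 6, strictly less than φ(13); not a primitive root.

No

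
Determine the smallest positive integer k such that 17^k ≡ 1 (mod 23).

22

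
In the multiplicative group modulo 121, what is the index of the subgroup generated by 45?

10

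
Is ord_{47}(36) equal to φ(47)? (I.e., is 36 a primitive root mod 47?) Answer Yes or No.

φ(47) = 47 − 1 = 46 = 2 · 23.
An element g generates (Z/47Z)^× iff g^(46/q) ≢ 1 (mod 47) for each prime q ∈ {2, 23}.
36^23 ≡ 1 (mod 47)  [q = 2: ≡ 1 ✗]
36^2 ≡ 27 (mod 47)  [q = 23: ≢ 1 ✓]
36^23 ≡ 1 shows ord(36) | 23, strictly less than φ(47); not a primitive root.

No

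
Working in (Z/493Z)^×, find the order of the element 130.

112

The order of 130 must divide φ(493) = φ(17·29) = (17−1)·(29−1) = 16·28 = 448 = 2^6 · 7.
Divisors of 448: 1, 2, 4, 7, 8, 14, 16, 28, 32, 56, 64, 112, 224, 448.
Compute 130^d (mod 493) for the divisors d until we hit 1:
130^1 ≡ 130 (mod 493)
130^2 ≡ 138 (mod 493)
130^4 ≡ 310 (mod 493)
130^7 ≡ 360 (mod 493)
130^8 ≡ 458 (mod 493)
130^14 ≡ 434 (mod 493)
130^16 ≡ 239 (mod 493)
130^28 ≡ 30 (mod 493)
130^32 ≡ 426 (mod 493)
130^56 ≡ 407 (mod 493)
130^64 ≡ 52 (mod 493)
130^112 ≡ 1 (mod 493) ✓
Hence ord(130) = 112.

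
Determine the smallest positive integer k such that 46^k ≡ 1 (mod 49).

ord(46) | φ(49) = φ(7^2) = 7·(7−1) = 42 = 2 · 3 · 7.
Divisors of 42: 1, 2, 3, 6, 7, 14, 21, 42.
Evaluate successive powers at the divisors of 42:
46^1 ≡ 46 (mod 49)
46^2 ≡ 9 (mod 49)
46^3 ≡ 22 (mod 49)
46^6 ≡ 43 (mod 49)
46^7 ≡ 18 (mod 49)
46^14 ≡ 30 (mod 49)
46^21 ≡ 1 (mod 49) ✓
Therefore the multiplicative order of 46 modulo 49 is 21.

21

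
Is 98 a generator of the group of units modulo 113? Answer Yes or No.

No

φ(113) = 113 − 1 = 112 = 2^4 · 7.
It suffices to check that the order of 98 is not a proper divisor of 112: compute 98^(112/q) for q ∈ {2, 7}.
98^56 ≡ 1 (mod 113)  [q = 2: ≡ 1 ✗]
98^16 ≡ 1 (mod 113)  [q = 7: ≡ 1 ✗]
Since 98^56 ≡ 1, the order of 98 divides 56 < 112, so 98 is not a primitive root.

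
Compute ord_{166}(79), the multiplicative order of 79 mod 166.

Since 79 ∈ (Z/166Z)^×, its order divides φ(166) = φ(2)·φ(83) = 1·82 = 82 = 2 · 41.
Divisors of 82: 1, 2, 41, 82.
Compute 79^d (mod 166) for the divisors d until we hit 1:
79^1 ≡ 79 (mod 166)
79^2 ≡ 99 (mod 166)
79^41 ≡ 165 (mod 166)
79^82 ≡ 1 (mod 166) ✓
Hence ord(79) = 82.

82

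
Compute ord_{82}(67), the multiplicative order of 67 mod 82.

The order of 67 must divide φ(82) = φ(2)·φ(41) = 1·40 = 40 = 2^3 · 5.
Divisors of 40: 1, 2, 4, 5, 8, 10, 20, 40.
Check 67^d mod 82 for each divisor in increasing order:
67^1 ≡ 67 (mod 82)
67^2 ≡ 61 (mod 82)
67^4 ≡ 31 (mod 82)
67^5 ≡ 27 (mod 82)
67^8 ≡ 59 (mod 82)
67^10 ≡ 73 (mod 82)
67^20 ≡ 81 (mod 82)
67^40 ≡ 1 (mod 82) ✓
Therefore the multiplicative order of 67 modulo 82 is 40.

40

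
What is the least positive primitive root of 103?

5

φ(103) = 103 − 1 = 102 = 2 · 3 · 17.
Test candidates g = 2, 3, … against the prime factors q ∈ {2, 3, 17} of φ(103): g is a generator iff g^(102/q) ≢ 1 for every such q.
g = 2: 2^51 ≡ 1 — hits 1, so not a primitive root.
g = 3: 3^51 ≡ 102; 3^34 ≡ 1 — hits 1, so not a primitive root.
g = 4: 4^51 ≡ 1 — hits 1, so not a primitive root.
g = 5: 5^51 ≡ 102; 5^34 ≡ 56; 5^6 ≡ 72 — none is 1, so 5 is a primitive root.
Hence the least primitive root of 103 is 5.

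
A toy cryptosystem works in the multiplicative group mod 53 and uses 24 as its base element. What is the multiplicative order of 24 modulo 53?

Since 24 ∈ (Z/53Z)^×, its order divides φ(53) = 53 − 1 = 52 = 2^2 · 13.
Divisors of 52: 1, 2, 4, 13, 26, 52.
Test each divisor d:
24^1 ≡ 24 (mod 53)
24^2 ≡ 46 (mod 53)
24^4 ≡ 49 (mod 53)
24^13 ≡ 1 (mod 53) ✓
The smallest such exponent is 13, so the order of 24 is 13.

13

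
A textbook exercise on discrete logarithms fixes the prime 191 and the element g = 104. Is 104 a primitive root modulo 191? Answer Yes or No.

φ(191) = 191 − 1 = 190 = 2 · 5 · 19.
An element g generates (Z/191Z)^× iff g^(190/q) ≢ 1 (mod 191) for each prime q ∈ {2, 5, 19}.
104^95 ≡ 1 (mod 191)  [q = 2: ≡ 1 ✗]
104^38 ≡ 49 (mod 191)  [q = 5: ≢ 1 ✓]
104^10 ≡ 6 (mod 191)  [q = 19: ≢ 1 ✓]
Since 104^95 ≡ 1, the order of 104 divides 95 < 190, so 104 is not a primitive root.

No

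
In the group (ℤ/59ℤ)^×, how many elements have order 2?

φ(59) = 59 − 1 = 58 = 2 · 29.
(Z/59Z)^× is cyclic (|G| = 58); a cyclic group of order m has exactly φ(d) elements of each order d | m, and none otherwise.
2 | 58, and φ(2) = 2 − 1 = 1.

1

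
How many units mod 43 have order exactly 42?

12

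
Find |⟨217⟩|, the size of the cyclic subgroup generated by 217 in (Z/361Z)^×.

114

ord(217) | φ(361) = φ(19^2) = 19·(19−1) = 342 = 2 · 3^2 · 19.
Divisors of 342: 1, 2, 3, 6, 9, 18, 19, 38, 57, 114, 171, 342.
Test each divisor d:
217^1 ≡ 217 (mod 361)
217^2 ≡ 159 (mod 361)
217^3 ≡ 208 (mod 361)
217^6 ≡ 305 (mod 361)
217^9 ≡ 265 (mod 361)
217^18 ≡ 191 (mod 361)
217^19 ≡ 293 (mod 361)
217^38 ≡ 292 (mod 361)
217^57 ≡ 360 (mod 361)
217^114 ≡ 1 (mod 361) ✓
Hence ord(217) = 114.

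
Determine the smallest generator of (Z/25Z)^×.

2

φ(25) = φ(5^2) = 5·(5−1) = 20 = 2^2 · 5.
g is a primitive root iff g^(20/q) ≢ 1 (mod 25) for each prime q ∈ {2, 5}.
g = 2: 2^10 ≡ 24; 2^4 ≡ 16 — none is 1, so 2 is a primitive root.
Hence the least primitive root of 25 is 2.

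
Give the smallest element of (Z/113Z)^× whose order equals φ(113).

3

φ(113) = 113 − 1 = 112 = 2^4 · 7.
g is a primitive root iff g^(112/q) ≢ 1 (mod 113) for each prime q ∈ {2, 7}.
g = 2: 2^56 ≡ 1 — hits 1, so not a primitive root.
g = 3: 3^56 ≡ 112; 3^16 ≡ 49 — none is 1, so 3 is a primitive root.
So 3 is the smallest generator of (Z/113Z)^×.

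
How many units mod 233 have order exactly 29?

φ(233) = 233 − 1 = 232 = 2^3 · 29.
Since (Z/233Z)^× is cyclic of order 232, the number of elements of order d is φ(d) when d | 232 and 0 otherwise.
29 | 232, and φ(29) = 29 − 1 = 28.

28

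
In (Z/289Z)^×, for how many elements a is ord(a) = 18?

0

φ(289) = φ(17^2) = 17·(17−1) = 272 = 2^4 · 17.
In a cyclic group of order 272, there are φ(d) elements of order d for each divisor d of 272, and zero for non-divisors.
Since 18 ∤ 272, the count is 0.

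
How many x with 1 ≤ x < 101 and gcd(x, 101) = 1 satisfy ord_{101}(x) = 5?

φ(101) = 101 − 1 = 100 = 2^2 · 5^2.
Since (Z/101Z)^× is cyclic of order 100, the number of elements of order d is φ(d) when d | 100 and 0 otherwise.
5 | 100, and φ(5) = 5 − 1 = 4.

4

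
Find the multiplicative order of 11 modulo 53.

26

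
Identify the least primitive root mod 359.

φ(359) = 359 − 1 = 358 = 2 · 179.
Test candidates g = 2, 3, … against the prime factors q ∈ {2, 179} of φ(359): g is a generator iff g^(358/q) ≢ 1 for every such q.
g = 2: 2^179 ≡ 1 — hits 1, so not a primitive root.
g = 3: 3^179 ≡ 1 — hits 1, so not a primitive root.
g = 4: 4^179 ≡ 1 — hits 1, so not a primitive root.
g = 5: 5^179 ≡ 1 — hits 1, so not a primitive root.
g = 6: 6^179 ≡ 1 — hits 1, so not a primitive root.
g = 7: 7^179 ≡ 358; 7^2 ≡ 49 — none is 1, so 7 is a primitive root.
Hence the least primitive root of 359 is 7.

7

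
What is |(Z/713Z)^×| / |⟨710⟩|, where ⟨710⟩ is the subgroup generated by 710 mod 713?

2

By Lagrange's theorem, ord_713(710) divides φ(713) = φ(23·31) = (23−1)·(31−1) = 22·30 = 660 = 2^2 · 3 · 5 · 11.
Divisors of 660: 1, 2, 3, 4, 5, 6, 10, 11, 12, 15, 20, 22, 30, 33, 44, 55, 60, 66, 110, 132, 165, 220, 330, 660.
Compute 710^d (mod 713) for the divisors d until we hit 1:
710^1 ≡ 710 (mod 713)
710^2 ≡ 9 (mod 713)
710^3 ≡ 686 (mod 713)
710^4 ≡ 81 (mod 713)
710^5 ≡ 470 (mod 713)
710^6 ≡ 16 (mod 713)
710^10 ≡ 583 (mod 713)
710^11 ≡ 390 (mod 713)
710^12 ≡ 256 (mod 713)
710^15 ≡ 218 (mod 713)
710^20 ≡ 501 (mod 713)
710^22 ≡ 231 (mod 713)
710^30 ≡ 466 (mod 713)
710^33 ≡ 252 (mod 713)
710^44 ≡ 599 (mod 713)
710^55 ≡ 459 (mod 713)
710^60 ≡ 404 (mod 713)
710^66 ≡ 47 (mod 713)
710^110 ≡ 346 (mod 713)
710^132 ≡ 70 (mod 713)
710^165 ≡ 528 (mod 713)
710^220 ≡ 645 (mod 713)
710^330 ≡ 1 (mod 713) ✓
The order of 710 is 330, so the subgroup it generates has 330 elements.
[(Z/713Z)^× : ⟨710⟩] = 660/330 = 2.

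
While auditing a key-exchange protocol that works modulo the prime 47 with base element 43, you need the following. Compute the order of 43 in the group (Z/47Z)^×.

46

By Lagrange's theorem, ord_47(43) divides φ(47) = 47 − 1 = 46 = 2 · 23.
Divisors of 46: 1, 2, 23, 46.
Compute 43^d (mod 47) for the divisors d until we hit 1:
43^1 ≡ 43 (mod 47)
43^2 ≡ 16 (mod 47)
43^23 ≡ 46 (mod 47)
43^46 ≡ 1 (mod 47) ✓
Hence ord(43) = 46.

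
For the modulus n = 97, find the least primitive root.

5

φ(97) = 97 − 1 = 96 = 2^5 · 3.
Test candidates g = 2, 3, … against the prime factors q ∈ {2, 3} of φ(97): g is a generator iff g^(96/q) ≢ 1 for every such q.
g = 2: 2^48 ≡ 1 — hits 1, so not a primitive root.
g = 3: 3^48 ≡ 1 — hits 1, so not a primitive root.
g = 4: 4^48 ≡ 1 — hits 1, so not a primitive root.
g = 5: 5^48 ≡ 96; 5^32 ≡ 35 — none is 1, so 5 is a primitive root.
The smallest primitive root modulo 97 is 5.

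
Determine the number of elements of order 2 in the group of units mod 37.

1

φ(37) = 37 − 1 = 36 = 2^2 · 3^2.
In a cyclic group of order 36, there are φ(d) elements of order d for each divisor d of 36, and zero for non-divisors.
2 | 36, and φ(2) = 2 − 1 = 1.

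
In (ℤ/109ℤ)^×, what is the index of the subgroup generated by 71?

6

The order of 71 must divide φ(109) = 109 − 1 = 108 = 2^2 · 3^3.
Divisors of 108: 1, 2, 3, 4, 6, 9, 12, 18, 27, 36, 54, 108.
Check 71^d mod 109 for each divisor in increasing order:
71^1 ≡ 71 (mod 109)
71^2 ≡ 27 (mod 109)
71^3 ≡ 64 (mod 109)
71^4 ≡ 75 (mod 109)
71^6 ≡ 63 (mod 109)
71^9 ≡ 108 (mod 109)
71^12 ≡ 45 (mod 109)
71^18 ≡ 1 (mod 109) ✓
So ord_109(71) = 18, hence |⟨71⟩| = 18.
The index is φ(109) / ord(71) = 108 / 18 = 6.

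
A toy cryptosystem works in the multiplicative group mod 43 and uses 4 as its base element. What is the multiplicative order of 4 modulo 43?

ord(4) | φ(43) = 43 − 1 = 42 = 2 · 3 · 7.
Divisors of 42: 1, 2, 3, 6, 7, 14, 21, 42.
Evaluate successive powers at the divisors of 42:
4^1 ≡ 4 (mod 43)
4^2 ≡ 16 (mod 43)
4^3 ≡ 21 (mod 43)
4^6 ≡ 11 (mod 43)
4^7 ≡ 1 (mod 43) ✓
So ord_43(4) = 7.

7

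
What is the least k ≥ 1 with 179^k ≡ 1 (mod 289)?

8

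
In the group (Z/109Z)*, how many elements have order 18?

φ(109) = 109 − 1 = 108 = 2^2 · 3^3.
Since (Z/109Z)^× is cyclic of order 108, the number of elements of order d is φ(d) when d | 108 and 0 otherwise.
18 = 2 · 3^2 divides 108, and φ(18) = 6.

6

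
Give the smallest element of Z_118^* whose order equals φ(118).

φ(118) = φ(2)·φ(59) = 1·58 = 58 = 2 · 29.
g is a primitive root iff g^(58/q) ≢ 1 (mod 118) for each prime q ∈ {2, 29}.
g = 2: gcd(2, 118) = 2 > 1, not a unit — skip.
g = 3: 3^29 ≡ 1 — hits 1, so not a primitive root.
g = 4: gcd(4, 118) = 2 > 1, not a unit — skip.
g = 5: 5^29 ≡ 1 — hits 1, so not a primitive root.
g = 6: gcd(6, 118) = 2 > 1, not a unit — skip.
g = 7: 7^29 ≡ 1 — hits 1, so not a primitive root.
g = 8: gcd(8, 118) = 2 > 1, not a unit — skip.
g = 9: 9^29 ≡ 1 — hits 1, so not a primitive root.
g = 10: gcd(10, 118) = 2 > 1, not a unit — skip.
g = 11: 11^29 ≡ 117; 11^2 ≡ 3 — none is 1, so 11 is a primitive root.
Hence the least primitive root of 118 is 11.

11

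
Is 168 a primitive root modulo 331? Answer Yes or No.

φ(331) = 331 − 1 = 330 = 2 · 3 · 5 · 11.
Test 168^(330/q) mod 331 for each prime factor q of 330:
168^165 ≡ 330 (mod 331)  [q = 2: ≢ 1 ✓]
168^110 ≡ 299 (mod 331)  [q = 3: ≢ 1 ✓]
168^66 ≡ 1 (mod 331)  [q = 5: ≡ 1 ✗]
168^30 ≡ 180 (mod 331)  [q = 11: ≢ 1 ✓]
Since 168^66 ≡ 1, the order of 168 divides 66 < 330, so 168 is not a primitive root.

No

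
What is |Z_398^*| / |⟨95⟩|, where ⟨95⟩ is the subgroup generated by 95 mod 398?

Since 95 ∈ (Z/398Z)^×, its order divides φ(398) = φ(2)·φ(199) = 1·198 = 198 = 2 · 3^2 · 11.
Divisors of 198: 1, 2, 3, 6, 9, 11, 18, 22, 33, 66, 99, 198.
Check 95^d mod 398 for each divisor in increasing order:
95^1 ≡ 95
95^2 ≡ 269
95^3 ≡ 83
95^6 ≡ 123
95^9 ≡ 259
95^11 ≡ 21
95^18 ≡ 217
95^22 ≡ 43
95^33 ≡ 107
95^66 ≡ 305
95^99 ≡ 397
95^198 ≡ 1
So ord_398(95) = 198, hence |⟨95⟩| = 198.
Index = |(Z/398Z)^×| / |⟨95⟩| = 198 / 198 = 1.

1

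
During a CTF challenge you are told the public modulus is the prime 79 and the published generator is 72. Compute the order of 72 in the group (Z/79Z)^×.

Since 72 ∈ (Z/79Z)^×, its order divides φ(79) = 79 − 1 = 78 = 2 · 3 · 13.
Divisors of 78: 1, 2, 3, 6, 13, 26, 39, 78.
Test each divisor d:
72^1 ≡ 72 (mod 79)
72^2 ≡ 49 (mod 79)
72^3 ≡ 52 (mod 79)
72^6 ≡ 18 (mod 79)
72^13 ≡ 23 (mod 79)
72^26 ≡ 55 (mod 79)
72^39 ≡ 1 (mod 79) ✓
So ord_79(72) = 39.

39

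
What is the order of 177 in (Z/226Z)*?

14

ord(177) | φ(226) = φ(2)·φ(113) = 1·112 = 112 = 2^4 · 7.
Divisors of 112: 1, 2, 4, 7, 8, 14, 16, 28, 56, 112.
Test each divisor d:
177^1 ≡ 177
177^2 ≡ 141
177^4 ≡ 219
177^7 ≡ 225
177^8 ≡ 49
177^14 ≡ 1
Therefore the multiplicative order of 177 modulo 226 is 14.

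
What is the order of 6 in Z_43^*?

3

ord(6) | φ(43) = 43 − 1 = 42 = 2 · 3 · 7.
Divisors of 42: 1, 2, 3, 6, 7, 14, 21, 42.
Test each divisor d:
6^1 ≡ 6
6^2 ≡ 36
6^3 ≡ 1
Therefore the multiplicative order of 6 modulo 43 is 3.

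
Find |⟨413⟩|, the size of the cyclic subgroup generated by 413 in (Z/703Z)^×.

36

ord(413) | φ(703) = φ(19·37) = (19−1)·(37−1) = 18·36 = 648 = 2^3 · 3^4.
Divisors of 648: 1, 2, 3, 4, 6, 8, 9, 12, 18, 24, 27, 36, 54, 72, 81, 108, 162, 216, 324, 648.
Evaluate successive powers at the divisors of 648:
413^1 ≡ 413 (mod 703)
413^2 ≡ 443 (mod 703)
413^3 ≡ 179 (mod 703)
413^4 ≡ 112 (mod 703)
413^6 ≡ 406 (mod 703)
413^8 ≡ 593 (mod 703)
413^9 ≡ 265 (mod 703)
413^12 ≡ 334 (mod 703)
413^18 ≡ 628 (mod 703)
413^24 ≡ 482 (mod 703)
413^27 ≡ 512 (mod 703)
413^36 ≡ 1 (mod 703) ✓
So ord_703(413) = 36.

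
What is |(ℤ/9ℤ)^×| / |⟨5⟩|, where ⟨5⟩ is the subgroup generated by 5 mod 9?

1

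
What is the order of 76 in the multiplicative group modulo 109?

The order of 76 must divide φ(109) = 109 − 1 = 108 = 2^2 · 3^3.
Divisors of 108: 1, 2, 3, 4, 6, 9, 12, 18, 27, 36, 54, 108.
Test each divisor d:
76^1 ≡ 76 (mod 109)
76^2 ≡ 108 (mod 109)
76^3 ≡ 33 (mod 109)
76^4 ≡ 1 (mod 109) ✓
Therefore the multiplicative order of 76 modulo 109 is 4.

4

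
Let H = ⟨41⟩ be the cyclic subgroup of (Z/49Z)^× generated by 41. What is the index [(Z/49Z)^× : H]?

3

Since 41 ∈ (Z/49Z)^×, its order divides φ(49) = φ(7^2) = 7·(7−1) = 42 = 2 · 3 · 7.
Divisors of 42: 1, 2, 3, 6, 7, 14, 21, 42.
Test each divisor d:
41^1 ≡ 41 (mod 49)
41^2 ≡ 15 (mod 49)
41^3 ≡ 27 (mod 49)
41^6 ≡ 43 (mod 49)
41^7 ≡ 48 (mod 49)
41^14 ≡ 1 (mod 49) ✓
The order of 41 is 14, so the subgroup it generates has 14 elements.
The index is φ(49) / ord(41) = 42 / 14 = 3.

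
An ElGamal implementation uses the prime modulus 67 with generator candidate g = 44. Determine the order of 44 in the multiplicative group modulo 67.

By Lagrange's theorem, ord_67(44) divides φ(67) = 67 − 1 = 66 = 2 · 3 · 11.
Divisors of 66: 1, 2, 3, 6, 11, 22, 33, 66.
Check 44^d mod 67 for each divisor in increasing order:
44^1 ≡ 44
44^2 ≡ 60
44^3 ≡ 27
44^6 ≡ 59
44^11 ≡ 38
44^22 ≡ 37
44^33 ≡ 66
44^66 ≡ 1
So ord_67(44) = 66.

66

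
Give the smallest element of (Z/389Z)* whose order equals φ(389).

2

φ(389) = 389 − 1 = 388 = 2^2 · 97.
Test candidates g = 2, 3, … against the prime factors q ∈ {2, 97} of φ(389): g is a generator iff g^(388/q) ≢ 1 for every such q.
g = 2: 2^194 ≡ 388; 2^4 ≡ 16 — none is 1, so 2 is a primitive root.
Hence the least primitive root of 389 is 2.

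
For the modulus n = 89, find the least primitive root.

3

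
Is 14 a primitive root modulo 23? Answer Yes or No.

φ(23) = 23 − 1 = 22 = 2 · 11.
It suffices to check that the order of 14 is not a proper divisor of 22: compute 14^(22/q) for q ∈ {2, 11}.
14^11 ≡ 22 (mod 23)  [q = 2: ≢ 1 ✓]
14^2 ≡ 12 (mod 23)  [q = 11: ≢ 1 ✓]
Every test exponent gives a nontrivial residue, hence 14 generates the full group.

Yes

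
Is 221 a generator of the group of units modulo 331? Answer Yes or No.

Yes

φ(331) = 331 − 1 = 330 = 2 · 3 · 5 · 11.
221 is a primitive root mod 331 iff 221^(φ(331)/q) ≢ 1 for every prime q | φ(331), i.e. q ∈ {2, 3, 5, 11}.
221^165 ≡ 330 (mod 331)  [q = 2: ≢ 1 ✓]
221^110 ≡ 31 (mod 331)  [q = 3: ≢ 1 ✓]
221^66 ≡ 150 (mod 331)  [q = 5: ≢ 1 ✓]
221^30 ≡ 293 (mod 331)  [q = 11: ≢ 1 ✓]
None equal 1, so ord_331(221) = 330: 221 is a primitive root.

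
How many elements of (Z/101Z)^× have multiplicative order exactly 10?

φ(101) = 101 − 1 = 100 = 2^2 · 5^2.
(Z/101Z)^× is cyclic (|G| = 100); a cyclic group of order m has exactly φ(d) elements of each order d | m, and none otherwise.
10 = 2 · 5 divides 100, and φ(10) = 4.

4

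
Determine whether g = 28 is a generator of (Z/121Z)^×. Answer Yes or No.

Yes

φ(121) = φ(11^2) = 11·(11−1) = 110 = 2 · 5 · 11.
Test 28^(110/q) mod 121 for each prime factor q of 110:
28^55 ≡ 120 (mod 121)  [q = 2: ≢ 1 ✓]
28^22 ≡ 3 (mod 121)  [q = 5: ≢ 1 ✓]
28^10 ≡ 12 (mod 121)  [q = 11: ≢ 1 ✓]
All checks pass, so 28 has order 110 and is a primitive root modulo 121.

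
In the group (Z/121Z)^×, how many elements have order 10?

φ(121) = φ(11^2) = 11·(11−1) = 110 = 2 · 5 · 11.
Since (Z/121Z)^× is cyclic of order 110, the number of elements of order d is φ(d) when d | 110 and 0 otherwise.
10 = 2 · 5 divides 110, and φ(10) = 4.

4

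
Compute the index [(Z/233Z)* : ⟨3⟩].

1

The order of 3 must divide φ(233) = 233 − 1 = 232 = 2^3 · 29.
Divisors of 232: 1, 2, 4, 8, 29, 58, 116, 232.
Test each divisor d:
3^1 ≡ 3
3^2 ≡ 9
3^4 ≡ 81
3^8 ≡ 37
3^29 ≡ 221
3^58 ≡ 144
3^116 ≡ 232
3^232 ≡ 1
Thus |⟨3⟩| = ord(3) = 232.
Index = |(Z/233Z)^×| / |⟨3⟩| = 232 / 232 = 1.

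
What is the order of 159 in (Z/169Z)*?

39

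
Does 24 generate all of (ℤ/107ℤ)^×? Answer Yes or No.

φ(107) = 107 − 1 = 106 = 2 · 53.
It suffices to check that the order of 24 is not a proper divisor of 106: compute 24^(106/q) for q ∈ {2, 53}.
24^53 ≡ 106 (mod 107)  [q = 2: ≢ 1 ✓]
24^2 ≡ 41 (mod 107)  [q = 53: ≢ 1 ✓]
None equal 1, so ord_107(24) = 106: 24 is a primitive root.

Yes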